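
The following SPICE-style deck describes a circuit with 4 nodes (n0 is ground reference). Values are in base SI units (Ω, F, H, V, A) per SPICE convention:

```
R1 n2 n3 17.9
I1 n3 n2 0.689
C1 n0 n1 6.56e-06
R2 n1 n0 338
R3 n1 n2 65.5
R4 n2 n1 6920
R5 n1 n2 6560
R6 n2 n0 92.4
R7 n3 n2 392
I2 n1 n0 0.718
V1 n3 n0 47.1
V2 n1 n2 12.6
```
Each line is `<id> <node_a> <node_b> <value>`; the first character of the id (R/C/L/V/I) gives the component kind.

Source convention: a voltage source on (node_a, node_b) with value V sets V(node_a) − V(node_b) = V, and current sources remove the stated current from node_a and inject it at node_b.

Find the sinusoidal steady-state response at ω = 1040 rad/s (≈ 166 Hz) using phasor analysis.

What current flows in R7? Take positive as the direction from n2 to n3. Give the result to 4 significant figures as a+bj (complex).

MNA unknowns: 3 node voltages V₁..V_3 plus 2 source currents (V1, V2)
R1: Y=0.05587+0.000j on G[2,3]
I1: z[3]−=0.689, z[2]+=0.689
C1: Y=0.000+0.006822j on G[0,1]
R2: Y=0.002959+0.000j on G[1,0]
R3: Y=0.01527+0.000j on G[1,2]
R4: Y=0.0001445+0.000j on G[2,1]
R5: Y=0.0001524+0.000j on G[1,2]
R6: Y=0.01082+0.000j on G[2,0]
R7: Y=0.002551+0.000j on G[3,2]
I2: z[1]−=0.718, z[0]+=0.718
V1: row V3−V0=47.1, i_V1 at 3,0
V2: row V1−V2=12.6, i_V2 at 1,2
solve → V1=49.35-4.663j, V2=36.75-4.663j, V3=47.10+0.000j
aux → i_V1=-1.294-0.2724j, i_V2=-1.092-0.3229j

-0.02640-0.01190j A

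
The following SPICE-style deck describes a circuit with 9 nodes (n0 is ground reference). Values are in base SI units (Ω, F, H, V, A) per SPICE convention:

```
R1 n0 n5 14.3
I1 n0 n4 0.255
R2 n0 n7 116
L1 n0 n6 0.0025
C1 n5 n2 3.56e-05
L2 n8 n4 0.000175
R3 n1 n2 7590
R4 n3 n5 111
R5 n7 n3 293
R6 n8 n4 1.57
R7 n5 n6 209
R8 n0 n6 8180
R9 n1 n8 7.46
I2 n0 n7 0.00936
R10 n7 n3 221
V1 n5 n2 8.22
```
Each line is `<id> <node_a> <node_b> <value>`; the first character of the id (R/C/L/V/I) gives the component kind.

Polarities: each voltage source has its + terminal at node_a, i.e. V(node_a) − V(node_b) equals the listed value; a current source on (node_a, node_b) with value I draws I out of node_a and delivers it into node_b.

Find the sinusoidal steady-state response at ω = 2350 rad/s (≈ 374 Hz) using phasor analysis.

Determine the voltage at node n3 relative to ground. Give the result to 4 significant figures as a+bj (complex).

Apply KCL at each of the 8 non-ground nodes and solve the resulting linear system.
Node n1: branches {R3, R9} → V_1 = 1931+0.005768j
Node n2: branches {C1, R3, V1} → V_2 = -4.892+0.005768j
Node n3: branches {R4, R5, R10} → V_3 = 2.623+0.003954j
Node n4: branches {I1, L2, R6} → V_4 = 1932+0.1039j
Node n5: branches {R1, C1, R4, R7, V1} → V_5 = 3.328+0.005768j
Node n6: branches {L1, R7, R8} → V_6 = 0.002533+0.09348j
Node n7: branches {R2, R5, I2, R10} → V_7 = 1.823+0.001895j
Node n8: branches {L2, R6, R9} → V_8 = 1932+0.005768j
Source currents: i(V1)=-0.2550-0.6877j

2.623+0.003954j V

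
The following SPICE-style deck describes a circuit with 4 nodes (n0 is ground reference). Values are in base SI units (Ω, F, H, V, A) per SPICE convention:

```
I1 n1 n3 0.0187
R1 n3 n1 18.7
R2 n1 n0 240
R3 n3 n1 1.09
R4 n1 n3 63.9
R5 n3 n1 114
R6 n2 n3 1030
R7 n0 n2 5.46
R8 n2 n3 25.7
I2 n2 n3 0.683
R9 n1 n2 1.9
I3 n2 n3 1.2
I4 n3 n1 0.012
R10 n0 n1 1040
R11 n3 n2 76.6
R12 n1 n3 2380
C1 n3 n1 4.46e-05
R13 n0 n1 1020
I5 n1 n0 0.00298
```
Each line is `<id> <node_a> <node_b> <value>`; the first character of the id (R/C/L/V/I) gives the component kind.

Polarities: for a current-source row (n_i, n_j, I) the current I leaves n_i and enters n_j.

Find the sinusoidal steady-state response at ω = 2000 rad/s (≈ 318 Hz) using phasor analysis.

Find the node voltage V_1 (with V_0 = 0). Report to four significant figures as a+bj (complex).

2.950+0.01223j V

Element admittances at ω=2000 rad/s:
  I1: injects 0.0187 A into n3 (from n1)
  Y(R1) = 0.05348+0.000j S between n3,n1
  Y(R2) = 0.004167+0.000j S between n1,n0
  Y(R3) = 0.9174+0.000j S between n3,n1
  Y(R4) = 0.01565+0.000j S between n1,n3
  Y(R5) = 0.008772+0.000j S between n3,n1
  Y(R6) = 0.0009709+0.000j S between n2,n3
  Y(R7) = 0.1832+0.000j S between n0,n2
  Y(R8) = 0.03891+0.000j S between n2,n3
  I2: injects 0.683 A into n3 (from n2)
  Y(R9) = 0.5263+0.000j S between n1,n2
  I3: injects 1.2 A into n3 (from n2)
  I4: injects 0.012 A into n1 (from n3)
  Y(R10) = 0.0009615+0.000j S between n0,n1
  Y(R11) = 0.01305+0.000j S between n3,n2
  Y(R12) = 0.0004202+0.000j S between n1,n3
  Y(C1) = 0.000+0.08920j S between n3,n1
  Y(R13) = 0.0009804+0.000j S between n0,n1
  I5: injects 0.00298 A into n0 (from n1)
Assemble and solve the 3×3 MNA system:
  V(n1)=2.950+0.01223j  V(n2)=-0.1147-0.0004080j  V(n3)=4.586-0.1275j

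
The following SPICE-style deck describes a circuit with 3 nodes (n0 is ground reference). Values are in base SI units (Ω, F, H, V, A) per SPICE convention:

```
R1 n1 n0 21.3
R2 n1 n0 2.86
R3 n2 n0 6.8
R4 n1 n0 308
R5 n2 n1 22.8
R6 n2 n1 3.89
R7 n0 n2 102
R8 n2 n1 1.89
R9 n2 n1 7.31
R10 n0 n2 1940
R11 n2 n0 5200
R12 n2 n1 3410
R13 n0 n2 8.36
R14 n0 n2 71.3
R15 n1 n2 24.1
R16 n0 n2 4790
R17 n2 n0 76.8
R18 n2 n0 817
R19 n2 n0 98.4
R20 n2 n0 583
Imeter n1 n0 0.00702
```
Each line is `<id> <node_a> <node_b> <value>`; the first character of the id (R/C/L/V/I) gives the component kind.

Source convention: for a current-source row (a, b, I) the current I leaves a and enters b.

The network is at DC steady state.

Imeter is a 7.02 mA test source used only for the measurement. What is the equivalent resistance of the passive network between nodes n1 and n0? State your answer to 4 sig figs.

R_eq = 1.559 Ω

Element admittances at DC:
  Y(R1) = 0.04695 S between n1,n0
  Y(R2) = 0.3497 S between n1,n0
  Y(R3) = 0.1471 S between n2,n0
  Y(R4) = 0.003247 S between n1,n0
  Y(R5) = 0.04386 S between n2,n1
  Y(R6) = 0.2571 S between n2,n1
  Y(R7) = 0.009804 S between n0,n2
  Y(R8) = 0.5291 S between n2,n1
  Y(R9) = 0.1368 S between n2,n1
  Y(R10) = 0.0005155 S between n0,n2
  Y(R11) = 0.0001923 S between n2,n0
  Y(R12) = 0.0002933 S between n2,n1
  Y(R13) = 0.1196 S between n0,n2
  Y(R14) = 0.01403 S between n0,n2
  Y(R15) = 0.04149 S between n1,n2
  Y(R16) = 0.0002088 S between n0,n2
  Y(R17) = 0.01302 S between n2,n0
  Y(R18) = 0.001224 S between n2,n0
  Y(R19) = 0.01016 S between n2,n0
  Y(R20) = 0.001715 S between n2,n0
  Imeter: injects 0.00702 A into n0 (from n1)
Assemble and solve the 2×2 MNA system:
  V(n1)=-0.01095  V(n2)=-0.008325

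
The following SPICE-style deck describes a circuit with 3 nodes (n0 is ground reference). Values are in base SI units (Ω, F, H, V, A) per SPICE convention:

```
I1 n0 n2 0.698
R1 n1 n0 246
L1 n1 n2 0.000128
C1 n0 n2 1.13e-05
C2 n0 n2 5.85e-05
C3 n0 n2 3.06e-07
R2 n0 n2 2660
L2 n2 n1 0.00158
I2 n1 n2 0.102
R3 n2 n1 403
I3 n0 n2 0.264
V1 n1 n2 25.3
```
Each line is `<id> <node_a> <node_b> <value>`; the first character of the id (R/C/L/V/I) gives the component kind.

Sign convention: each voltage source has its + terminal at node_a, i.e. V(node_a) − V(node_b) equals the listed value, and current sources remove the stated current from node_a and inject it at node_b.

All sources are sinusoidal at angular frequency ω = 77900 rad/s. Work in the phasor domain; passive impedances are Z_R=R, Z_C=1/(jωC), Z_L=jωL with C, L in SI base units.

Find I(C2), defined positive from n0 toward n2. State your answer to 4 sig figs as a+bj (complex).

Element admittances at ω=77900 rad/s:
  I1: injects 0.698 A into n2 (from n0)
  Y(R1) = 0.004065+0.000j S between n1,n0
  Y(L1) = 0.000-0.1003j S between n1,n2
  Y(C1) = 0.000+0.8803j S between n0,n2
  Y(C2) = 0.000+4.557j S between n0,n2
  Y(C3) = 0.000+0.02384j S between n0,n2
  Y(R2) = 0.0003759+0.000j S between n0,n2
  Y(L2) = 0.000-0.008125j S between n2,n1
  I2: injects 0.102 A into n2 (from n1)
  Y(R3) = 0.002481+0.000j S between n2,n1
  I3: injects 0.264 A into n2 (from n0)
  V1: constraint V(n1)−V(n2) = 25.3
Assemble and solve the 3×3 MNA system:
  V(n1)=25.30-0.1573j  V(n2)=0.0001279-0.1573j
  i(V1)=-0.2676+2.744j

-0.7169-0.0005830j A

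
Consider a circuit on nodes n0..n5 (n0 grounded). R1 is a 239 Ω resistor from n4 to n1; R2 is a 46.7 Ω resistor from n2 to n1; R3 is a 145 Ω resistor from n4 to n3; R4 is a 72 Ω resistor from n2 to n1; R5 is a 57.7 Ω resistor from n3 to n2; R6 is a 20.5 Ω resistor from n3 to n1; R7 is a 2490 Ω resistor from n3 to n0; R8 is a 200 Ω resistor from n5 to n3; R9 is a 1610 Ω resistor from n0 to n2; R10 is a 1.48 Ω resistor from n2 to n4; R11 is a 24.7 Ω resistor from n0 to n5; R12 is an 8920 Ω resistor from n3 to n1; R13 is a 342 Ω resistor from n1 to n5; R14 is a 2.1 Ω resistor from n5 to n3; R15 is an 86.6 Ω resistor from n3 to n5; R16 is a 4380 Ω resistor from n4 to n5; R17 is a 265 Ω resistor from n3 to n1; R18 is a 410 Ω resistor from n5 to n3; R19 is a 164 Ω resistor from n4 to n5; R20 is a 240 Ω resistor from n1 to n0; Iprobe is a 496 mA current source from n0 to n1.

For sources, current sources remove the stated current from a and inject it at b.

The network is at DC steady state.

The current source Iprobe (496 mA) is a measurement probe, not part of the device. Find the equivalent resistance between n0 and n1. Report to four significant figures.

R_eq = 33.64 Ω

MNA unknowns: 5 node voltages V₁..V_5
R1: Y=0.004184 on G[4,1]
R2: Y=0.02141 on G[2,1]
R3: Y=0.006897 on G[4,3]
R4: Y=0.01389 on G[2,1]
R5: Y=0.01733 on G[3,2]
R6: Y=0.04878 on G[3,1]
R7: Y=0.0004016 on G[3,0]
R8: Y=0.005000 on G[5,3]
R9: Y=0.0006211 on G[0,2]
R10: Y=0.6757 on G[2,4]
R11: Y=0.04049 on G[0,5]
R12: Y=0.0001121 on G[3,1]
R13: Y=0.002924 on G[1,5]
R14: Y=0.4762 on G[5,3]
R15: Y=0.01155 on G[3,5]
R16: Y=0.0002283 on G[4,5]
R17: Y=0.003774 on G[3,1]
R18: Y=0.002439 on G[5,3]
R19: Y=0.006098 on G[4,5]
R20: Y=0.004167 on G[1,0]
Iprobe: z[0]−=0.496, z[1]+=0.496
solve → V1=16.69, V2=14.01, V3=10.96, V4=13.96, V5=10.21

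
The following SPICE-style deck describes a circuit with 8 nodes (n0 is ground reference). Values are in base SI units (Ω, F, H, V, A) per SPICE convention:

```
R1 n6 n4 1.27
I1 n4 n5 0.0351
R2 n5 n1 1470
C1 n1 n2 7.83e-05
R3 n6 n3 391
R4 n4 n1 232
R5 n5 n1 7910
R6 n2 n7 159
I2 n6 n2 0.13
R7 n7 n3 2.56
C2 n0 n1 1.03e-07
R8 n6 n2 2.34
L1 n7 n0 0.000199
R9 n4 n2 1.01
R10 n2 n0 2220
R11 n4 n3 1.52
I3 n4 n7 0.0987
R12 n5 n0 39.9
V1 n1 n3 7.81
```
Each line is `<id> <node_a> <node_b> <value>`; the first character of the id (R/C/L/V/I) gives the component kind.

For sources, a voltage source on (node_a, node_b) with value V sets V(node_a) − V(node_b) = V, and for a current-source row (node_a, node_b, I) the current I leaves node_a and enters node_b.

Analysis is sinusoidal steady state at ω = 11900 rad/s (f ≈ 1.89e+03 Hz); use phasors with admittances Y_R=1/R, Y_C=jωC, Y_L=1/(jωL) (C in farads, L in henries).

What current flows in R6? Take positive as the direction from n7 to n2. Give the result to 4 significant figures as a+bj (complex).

Apply KCL at each of the 7 non-ground nodes and solve the resulting linear system.
Node n1: branches {R2, C1, R4, R5, C2, V1} → V_1 = 7.377-0.1752j
Node n2: branches {C1, R6, I2, R8, R9, R10} → V_2 = 5.923+2.884j
Node n3: branches {R3, R7, R11, V1} → V_3 = -0.4327-0.1752j
Node n4: branches {R1, I1, R4, R9, R11, I3} → V_4 = 3.642+1.832j
Node n5: branches {I1, R2, R5, R12} → V_5 = 1.587-0.005463j
Node n6: branches {R1, R3, I2, R8} → V_6 = 4.327+2.197j
Node n7: branches {R6, R7, L1, I3} → V_7 = 0.02417-0.1010j
Source currents: i(V1)=-2.871-1.355j

-0.03710-0.01877j A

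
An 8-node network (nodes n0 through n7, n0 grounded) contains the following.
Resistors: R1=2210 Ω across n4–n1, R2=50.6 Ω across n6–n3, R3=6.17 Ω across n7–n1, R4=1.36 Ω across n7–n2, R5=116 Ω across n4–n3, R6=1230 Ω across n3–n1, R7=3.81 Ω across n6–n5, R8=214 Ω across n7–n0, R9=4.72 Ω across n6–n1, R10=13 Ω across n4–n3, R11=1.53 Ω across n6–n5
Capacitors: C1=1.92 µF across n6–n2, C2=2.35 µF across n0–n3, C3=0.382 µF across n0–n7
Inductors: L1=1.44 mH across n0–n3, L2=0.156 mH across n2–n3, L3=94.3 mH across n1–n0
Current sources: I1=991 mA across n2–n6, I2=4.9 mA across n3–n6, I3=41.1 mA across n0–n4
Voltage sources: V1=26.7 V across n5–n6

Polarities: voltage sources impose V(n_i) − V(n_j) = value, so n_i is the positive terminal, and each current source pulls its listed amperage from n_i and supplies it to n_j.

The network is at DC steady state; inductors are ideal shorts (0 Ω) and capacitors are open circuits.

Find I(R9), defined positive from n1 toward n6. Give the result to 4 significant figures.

MNA unknowns: 7 node voltages V₁..V_7 plus 4 source currents (L1, L2, L3, V1)
R1: Y=0.0004525 on G[4,1]
R2: Y=0.01976 on G[6,3]
C1: Y=0.000 on G[6,2]
R3: Y=0.1621 on G[7,1]
R4: Y=0.7353 on G[7,2]
L1: row V0−V3=0, i_L1 at 0,3
C2: Y=0.000 on G[0,3]
L2: row V2−V3=0, i_L2 at 2,3
R5: Y=0.008621 on G[4,3]
L3: row V1−V0=0, i_L3 at 1,0
C3: Y=0.000 on G[0,7]
R6: Y=0.0008130 on G[3,1]
I1: z[2]−=0.991, z[6]+=0.991
I2: z[3]−=0.0049, z[6]+=0.0049
R7: Y=0.2625 on G[6,5]
R8: Y=0.004673 on G[7,0]
R9: Y=0.2119 on G[6,1]
R10: Y=0.07692 on G[4,3]
I3: z[0]−=0.0411, z[4]+=0.0411
R11: Y=0.6536 on G[6,5]
V1: row V5−V6=26.7, i_V1 at 5,6
solve → V1=0.000, V2=0.000, V3=0.000, V4=0.4779, V5=31.00, V6=4.300, V7=0.000
aux → i_L1=0.8700, i_L2=-0.9910, i_L3=0.9111, i_V1=-24.46

-0.9109 A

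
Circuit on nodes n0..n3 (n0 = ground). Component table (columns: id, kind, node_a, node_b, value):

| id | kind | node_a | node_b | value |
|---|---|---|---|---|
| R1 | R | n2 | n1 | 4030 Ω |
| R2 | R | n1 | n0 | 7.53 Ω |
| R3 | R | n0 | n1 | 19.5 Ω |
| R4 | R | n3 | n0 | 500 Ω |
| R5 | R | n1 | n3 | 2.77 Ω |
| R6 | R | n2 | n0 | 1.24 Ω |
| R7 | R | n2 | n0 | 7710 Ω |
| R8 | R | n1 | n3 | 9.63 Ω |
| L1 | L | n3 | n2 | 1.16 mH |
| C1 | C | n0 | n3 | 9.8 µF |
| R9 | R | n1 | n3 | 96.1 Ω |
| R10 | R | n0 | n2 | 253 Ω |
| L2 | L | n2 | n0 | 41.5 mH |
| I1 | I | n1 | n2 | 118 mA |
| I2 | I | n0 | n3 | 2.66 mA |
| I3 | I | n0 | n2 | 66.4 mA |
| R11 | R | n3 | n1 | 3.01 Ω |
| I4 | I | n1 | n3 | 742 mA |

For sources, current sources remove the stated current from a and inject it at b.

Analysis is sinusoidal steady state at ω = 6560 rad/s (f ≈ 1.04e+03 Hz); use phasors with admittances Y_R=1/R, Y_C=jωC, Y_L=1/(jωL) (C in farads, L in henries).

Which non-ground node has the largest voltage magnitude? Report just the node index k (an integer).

MNA unknowns: 3 node voltages V₁..V_3
R1: Y=0.0002481+0.000j on G[2,1]
R2: Y=0.1328+0.000j on G[1,0]
R3: Y=0.05128+0.000j on G[0,1]
R4: Y=0.002000+0.000j on G[3,0]
R5: Y=0.3610+0.000j on G[1,3]
R6: Y=0.8065+0.000j on G[2,0]
R7: Y=0.0001297+0.000j on G[2,0]
R8: Y=0.1038+0.000j on G[1,3]
L1: Y=0.000-0.1314j on G[3,2]
C1: Y=0.000+0.06429j on G[0,3]
R9: Y=0.01041+0.000j on G[1,3]
R10: Y=0.003953+0.000j on G[0,2]
L2: Y=0.000-0.003673j on G[2,0]
I1: z[1]−=0.118, z[2]+=0.118
I2: z[0]−=0.00266, z[3]+=0.00266
I3: z[0]−=0.0664, z[2]+=0.0664
R11: Y=0.3322+0.000j on G[3,1]
I4: z[1]−=0.742, z[3]+=0.742
solve → V1=-0.6178-0.04507j, V2=0.2204-0.01291j, V3=0.3062-0.05536j

1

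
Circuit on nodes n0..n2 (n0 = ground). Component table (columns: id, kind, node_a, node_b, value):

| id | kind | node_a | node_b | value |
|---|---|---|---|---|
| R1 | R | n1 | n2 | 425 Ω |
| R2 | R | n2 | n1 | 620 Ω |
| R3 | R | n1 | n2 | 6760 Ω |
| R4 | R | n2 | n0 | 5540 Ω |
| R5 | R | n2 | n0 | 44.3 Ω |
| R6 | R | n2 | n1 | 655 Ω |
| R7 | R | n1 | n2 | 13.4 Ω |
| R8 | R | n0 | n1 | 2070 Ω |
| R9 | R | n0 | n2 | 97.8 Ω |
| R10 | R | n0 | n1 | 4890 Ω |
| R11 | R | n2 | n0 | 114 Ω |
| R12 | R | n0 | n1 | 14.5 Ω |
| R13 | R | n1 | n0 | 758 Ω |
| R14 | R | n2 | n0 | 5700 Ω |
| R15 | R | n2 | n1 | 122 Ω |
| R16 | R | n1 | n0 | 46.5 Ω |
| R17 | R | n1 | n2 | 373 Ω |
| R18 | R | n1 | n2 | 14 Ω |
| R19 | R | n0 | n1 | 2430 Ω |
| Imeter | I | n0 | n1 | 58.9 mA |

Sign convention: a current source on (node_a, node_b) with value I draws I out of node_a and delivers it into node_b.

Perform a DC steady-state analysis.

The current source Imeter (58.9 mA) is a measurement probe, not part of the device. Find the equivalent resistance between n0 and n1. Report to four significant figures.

R_eq = 7.923 Ω

MNA unknowns: 2 node voltages V₁..V_2
R1: Y=0.002353 on G[1,2]
R2: Y=0.001613 on G[2,1]
R3: Y=0.0001479 on G[1,2]
R4: Y=0.0001805 on G[2,0]
R5: Y=0.02257 on G[2,0]
R6: Y=0.001527 on G[2,1]
R7: Y=0.07463 on G[1,2]
R8: Y=0.0004831 on G[0,1]
R9: Y=0.01022 on G[0,2]
R10: Y=0.0002045 on G[0,1]
R11: Y=0.008772 on G[2,0]
R12: Y=0.06897 on G[0,1]
R13: Y=0.001319 on G[1,0]
R14: Y=0.0001754 on G[2,0]
R15: Y=0.008197 on G[2,1]
R16: Y=0.02151 on G[1,0]
R17: Y=0.002681 on G[1,2]
R18: Y=0.07143 on G[1,2]
R19: Y=0.0004115 on G[0,1]
Imeter: z[0]−=0.0589, z[1]+=0.0589
solve → V1=0.4666, V2=0.3710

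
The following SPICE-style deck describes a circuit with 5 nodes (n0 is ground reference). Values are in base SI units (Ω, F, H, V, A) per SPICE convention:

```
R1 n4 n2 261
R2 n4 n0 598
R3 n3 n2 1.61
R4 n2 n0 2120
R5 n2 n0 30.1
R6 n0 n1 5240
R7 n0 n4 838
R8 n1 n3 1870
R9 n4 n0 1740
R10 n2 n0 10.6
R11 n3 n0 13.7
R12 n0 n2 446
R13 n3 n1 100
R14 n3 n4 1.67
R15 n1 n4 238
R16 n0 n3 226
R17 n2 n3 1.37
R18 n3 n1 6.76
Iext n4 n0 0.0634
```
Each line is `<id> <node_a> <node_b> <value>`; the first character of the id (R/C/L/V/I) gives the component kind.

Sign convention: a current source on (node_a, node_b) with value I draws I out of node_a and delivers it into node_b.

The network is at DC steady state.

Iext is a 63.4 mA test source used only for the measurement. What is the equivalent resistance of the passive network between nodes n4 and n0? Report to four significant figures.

R_eq = 6.580 Ω

MNA unknowns: 4 node voltages V₁..V_4
R1: Y=0.003831 on G[4,2]
R2: Y=0.001672 on G[4,0]
R3: Y=0.6211 on G[3,2]
R4: Y=0.0004717 on G[2,0]
R5: Y=0.03322 on G[2,0]
R6: Y=0.0001908 on G[0,1]
R7: Y=0.001193 on G[0,4]
R8: Y=0.0005348 on G[1,3]
R9: Y=0.0005747 on G[4,0]
R10: Y=0.09434 on G[2,0]
R11: Y=0.07299 on G[3,0]
R12: Y=0.002242 on G[0,2]
R13: Y=0.01000 on G[3,1]
R14: Y=0.5988 on G[3,4]
R15: Y=0.004202 on G[1,4]
R16: Y=0.004425 on G[0,3]
R17: Y=0.7299 on G[2,3]
R18: Y=0.1479 on G[3,1]
Iext: z[4]−=0.0634, z[0]+=0.0634
solve → V1=-0.3175, V2=-0.2878, V3=-0.3152, V4=-0.4172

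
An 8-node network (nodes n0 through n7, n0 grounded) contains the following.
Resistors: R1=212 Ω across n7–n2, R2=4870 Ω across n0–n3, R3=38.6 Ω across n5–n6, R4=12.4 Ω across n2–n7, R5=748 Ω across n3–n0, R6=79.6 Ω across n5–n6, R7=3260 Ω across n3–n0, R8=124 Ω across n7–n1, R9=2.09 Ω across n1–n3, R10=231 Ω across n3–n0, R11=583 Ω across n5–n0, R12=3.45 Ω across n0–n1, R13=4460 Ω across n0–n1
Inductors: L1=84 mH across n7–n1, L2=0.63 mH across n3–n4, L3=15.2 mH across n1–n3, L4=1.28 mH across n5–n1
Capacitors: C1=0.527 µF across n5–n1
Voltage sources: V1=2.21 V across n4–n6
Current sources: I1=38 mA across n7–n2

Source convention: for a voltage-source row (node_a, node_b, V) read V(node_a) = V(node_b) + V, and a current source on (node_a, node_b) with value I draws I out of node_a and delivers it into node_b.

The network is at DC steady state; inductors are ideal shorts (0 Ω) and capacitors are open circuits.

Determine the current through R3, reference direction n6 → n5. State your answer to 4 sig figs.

-0.05725 A

Element admittances at DC:
  Y(R1) = 0.004717 S between n7,n2
  Y(R2) = 0.0002053 S between n0,n3
  Y(R3) = 0.02591 S between n5,n6
  Y(R4) = 0.08065 S between n2,n7
  Y(R5) = 0.001337 S between n3,n0
  L1: short n7↔n1 (DC inductor)
  L2: short n3↔n4 (DC inductor)
  Y(R6) = 0.01256 S between n5,n6
  L3: short n1↔n3 (DC inductor)
  Y(R7) = 0.0003067 S between n3,n0
  Y(R8) = 0.008065 S between n7,n1
  Y(R9) = 0.4785 S between n1,n3
  L4: short n5↔n1 (DC inductor)
  Y(R10) = 0.004329 S between n3,n0
  Y(R11) = 0.001715 S between n5,n0
  Y(C1) = 0.000 S between n5,n1
  Y(R12) = 0.2899 S between n0,n1
  Y(R13) = 0.0002242 S between n0,n1
  V1: constraint V(n4)−V(n6) = 2.21
  I1: injects 0.038 A into n2 (from n7)
Assemble and solve the 12×12 MNA system:
  V(n1)=0.000  V(n2)=0.4452  V(n3)=0.000  V(n4)=0.000  V(n5)=0.000  V(n6)=-2.210  V(n7)=0.000
  i(L1)=0.000  i(L2)=-0.08502  i(L3)=-0.08502  i(L4)=-0.08502  i(V1)=-0.08502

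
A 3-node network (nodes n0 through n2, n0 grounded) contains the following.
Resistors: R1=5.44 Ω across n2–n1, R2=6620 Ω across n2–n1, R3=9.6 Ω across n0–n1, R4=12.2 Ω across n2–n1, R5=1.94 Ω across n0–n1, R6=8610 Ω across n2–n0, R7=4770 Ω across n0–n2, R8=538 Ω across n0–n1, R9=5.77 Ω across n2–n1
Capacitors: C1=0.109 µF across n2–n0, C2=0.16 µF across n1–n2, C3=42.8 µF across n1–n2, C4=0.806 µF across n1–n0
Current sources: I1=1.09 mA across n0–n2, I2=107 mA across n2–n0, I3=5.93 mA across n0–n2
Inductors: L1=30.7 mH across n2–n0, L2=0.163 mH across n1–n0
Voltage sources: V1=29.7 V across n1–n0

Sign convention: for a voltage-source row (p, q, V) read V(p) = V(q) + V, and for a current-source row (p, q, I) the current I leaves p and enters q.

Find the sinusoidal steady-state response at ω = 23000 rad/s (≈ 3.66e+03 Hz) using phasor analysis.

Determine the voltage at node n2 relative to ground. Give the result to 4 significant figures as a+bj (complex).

MNA unknowns: 2 node voltages V₁..V_2 plus 1 source current (V1)
R1: Y=0.1838+0.000j on G[2,1]
C1: Y=0.000+0.002507j on G[2,0]
I1: z[0]−=0.00109, z[2]+=0.00109
R2: Y=0.0001511+0.000j on G[2,1]
L1: Y=0.000-0.001416j on G[2,0]
R3: Y=0.1042+0.000j on G[0,1]
L2: Y=0.000-0.2667j on G[1,0]
C2: Y=0.000+0.003680j on G[1,2]
R4: Y=0.08197+0.000j on G[2,1]
I2: z[2]−=0.107, z[0]+=0.107
R5: Y=0.5155+0.000j on G[0,1]
R6: Y=0.0001161+0.000j on G[2,0]
R7: Y=0.0002096+0.000j on G[0,2]
C3: Y=0.000+0.9844j on G[1,2]
I3: z[0]−=0.00593, z[2]+=0.00593
R8: Y=0.001859+0.000j on G[0,1]
R9: Y=0.1733+0.000j on G[2,1]
C4: Y=0.000+0.01854j on G[1,0]
V1: row V1−V0=29.7, i_V1 at 1,0
solve → V1=29.70+0.000j, V2=29.63+0.08042j
aux → i_V1=-18.57+7.339j

29.63+0.08042j V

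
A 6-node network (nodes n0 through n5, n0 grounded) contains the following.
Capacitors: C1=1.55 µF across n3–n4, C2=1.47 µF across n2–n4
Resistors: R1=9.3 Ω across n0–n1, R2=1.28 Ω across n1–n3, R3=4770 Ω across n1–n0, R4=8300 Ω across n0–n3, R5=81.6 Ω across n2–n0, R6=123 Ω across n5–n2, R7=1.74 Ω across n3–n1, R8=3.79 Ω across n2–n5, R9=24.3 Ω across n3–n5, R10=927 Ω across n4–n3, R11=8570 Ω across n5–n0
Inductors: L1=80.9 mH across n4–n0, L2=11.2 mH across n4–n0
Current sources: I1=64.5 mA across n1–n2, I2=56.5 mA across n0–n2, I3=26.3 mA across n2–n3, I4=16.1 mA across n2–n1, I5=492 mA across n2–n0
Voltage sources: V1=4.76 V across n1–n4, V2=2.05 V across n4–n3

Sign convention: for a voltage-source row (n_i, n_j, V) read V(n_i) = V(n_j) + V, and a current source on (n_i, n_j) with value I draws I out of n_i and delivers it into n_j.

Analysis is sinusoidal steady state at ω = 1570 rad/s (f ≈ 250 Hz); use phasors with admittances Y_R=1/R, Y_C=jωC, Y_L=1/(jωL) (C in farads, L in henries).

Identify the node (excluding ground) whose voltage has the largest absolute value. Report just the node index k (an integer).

2

Element admittances at ω=1570 rad/s:
  Y(C1) = 0.000+0.002433j S between n3,n4
  Y(R1) = 0.1075+0.000j S between n0,n1
  Y(R2) = 0.7812+0.000j S between n1,n3
  Y(R3) = 0.0002096+0.000j S between n1,n0
  Y(R4) = 0.0001205+0.000j S between n0,n3
  Y(L1) = 0.000-0.007873j S between n4,n0
  Y(L2) = 0.000-0.05687j S between n4,n0
  Y(R5) = 0.01225+0.000j S between n2,n0
  Y(R6) = 0.008130+0.000j S between n5,n2
  Y(R7) = 0.5747+0.000j S between n3,n1
  Y(R8) = 0.2639+0.000j S between n2,n5
  I1: injects 0.0645 A into n2 (from n1)
  Y(C2) = 0.000+0.002308j S between n2,n4
  I2: injects 0.0565 A into n2 (from n0)
  I3: injects 0.0263 A into n3 (from n2)
  Y(R9) = 0.04115+0.000j S between n3,n5
  I4: injects 0.0161 A into n1 (from n2)
  Y(R10) = 0.001079+0.000j S between n4,n3
  Y(R11) = 0.0001167+0.000j S between n5,n0
  I5: injects 0.492 A into n0 (from n2)
  V1: constraint V(n1)−V(n4) = 4.76
  V2: constraint V(n4)−V(n3) = 2.05
Assemble and solve the 7×7 MNA system:
  V(n1)=-0.6099-3.014j  V(n2)=-14.05-1.823j  V(n3)=-7.420-3.014j  V(n4)=-5.370-3.014j  V(n5)=-13.18-1.979j
  i(V1)=-9.217+0.3247j  i(V2)=-9.027-0.04796j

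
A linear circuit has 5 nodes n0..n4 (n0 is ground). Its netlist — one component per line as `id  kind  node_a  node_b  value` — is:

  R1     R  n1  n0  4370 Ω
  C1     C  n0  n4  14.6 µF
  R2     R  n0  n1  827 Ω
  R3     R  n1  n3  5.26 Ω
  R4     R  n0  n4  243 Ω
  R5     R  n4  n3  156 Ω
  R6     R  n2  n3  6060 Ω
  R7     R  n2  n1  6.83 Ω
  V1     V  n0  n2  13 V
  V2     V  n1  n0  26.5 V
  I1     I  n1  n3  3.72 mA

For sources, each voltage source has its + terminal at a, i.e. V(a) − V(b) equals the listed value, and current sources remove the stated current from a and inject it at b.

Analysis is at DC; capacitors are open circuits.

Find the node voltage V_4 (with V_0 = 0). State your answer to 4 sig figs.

15.92 V

Apply KCL at each of the 4 non-ground nodes and solve the resulting linear system.
Node n1: branches {R1, R2, R3, R7, V2, I1} → V_1 = 26.50
Node n2: branches {R6, R7, V1} → V_2 = -13.00
Node n3: branches {R3, R5, R6, I1} → V_3 = 26.14
Node n4: branches {C1, R4, R5} → V_4 = 15.92
Source currents: i(V1)=-5.790, i(V2)=-5.893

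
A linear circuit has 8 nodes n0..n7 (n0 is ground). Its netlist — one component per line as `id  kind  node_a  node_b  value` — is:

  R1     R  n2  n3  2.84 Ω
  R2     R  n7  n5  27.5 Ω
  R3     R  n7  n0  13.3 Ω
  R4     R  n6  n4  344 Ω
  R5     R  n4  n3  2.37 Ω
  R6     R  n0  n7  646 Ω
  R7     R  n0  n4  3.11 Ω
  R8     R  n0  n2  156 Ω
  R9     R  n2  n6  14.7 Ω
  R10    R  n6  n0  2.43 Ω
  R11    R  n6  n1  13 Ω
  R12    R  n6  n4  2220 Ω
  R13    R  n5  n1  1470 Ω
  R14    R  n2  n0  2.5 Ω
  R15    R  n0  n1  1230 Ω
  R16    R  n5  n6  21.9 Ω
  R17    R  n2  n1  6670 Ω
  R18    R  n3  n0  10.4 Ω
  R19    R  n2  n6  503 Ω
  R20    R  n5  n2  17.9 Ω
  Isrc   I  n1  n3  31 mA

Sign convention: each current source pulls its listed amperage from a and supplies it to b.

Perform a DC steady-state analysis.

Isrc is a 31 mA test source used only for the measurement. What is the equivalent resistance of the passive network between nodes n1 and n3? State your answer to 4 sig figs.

R_eq = 16.39 Ω

Element admittances at DC:
  Y(R1) = 0.3521 S between n2,n3
  Y(R2) = 0.03636 S between n7,n5
  Y(R3) = 0.07519 S between n7,n0
  Y(R4) = 0.002907 S between n6,n4
  Y(R5) = 0.4219 S between n4,n3
  Y(R6) = 0.001548 S between n0,n7
  Y(R7) = 0.3215 S between n0,n4
  Y(R8) = 0.006410 S between n0,n2
  Y(R9) = 0.06803 S between n2,n6
  Y(R10) = 0.4115 S between n6,n0
  Y(R11) = 0.07692 S between n6,n1
  Y(R12) = 0.0004505 S between n6,n4
  Y(R13) = 0.0006803 S between n5,n1
  Y(R14) = 0.4000 S between n2,n0
  Y(R15) = 0.0008130 S between n0,n1
  Y(R16) = 0.04566 S between n5,n6
  Y(R17) = 0.0001499 S between n2,n1
  Y(R18) = 0.09615 S between n3,n0
  Y(R19) = 0.001988 S between n2,n6
  Y(R20) = 0.05587 S between n5,n2
  Isrc: injects 0.031 A into n3 (from n1)
Assemble and solve the 7×7 MNA system:
  V(n1)=-0.4492  V(n2)=0.01807  V(n3)=0.05897  V(n4)=0.03306  V(n5)=-0.01450  V(n6)=-0.05570  V(n7)=-0.004661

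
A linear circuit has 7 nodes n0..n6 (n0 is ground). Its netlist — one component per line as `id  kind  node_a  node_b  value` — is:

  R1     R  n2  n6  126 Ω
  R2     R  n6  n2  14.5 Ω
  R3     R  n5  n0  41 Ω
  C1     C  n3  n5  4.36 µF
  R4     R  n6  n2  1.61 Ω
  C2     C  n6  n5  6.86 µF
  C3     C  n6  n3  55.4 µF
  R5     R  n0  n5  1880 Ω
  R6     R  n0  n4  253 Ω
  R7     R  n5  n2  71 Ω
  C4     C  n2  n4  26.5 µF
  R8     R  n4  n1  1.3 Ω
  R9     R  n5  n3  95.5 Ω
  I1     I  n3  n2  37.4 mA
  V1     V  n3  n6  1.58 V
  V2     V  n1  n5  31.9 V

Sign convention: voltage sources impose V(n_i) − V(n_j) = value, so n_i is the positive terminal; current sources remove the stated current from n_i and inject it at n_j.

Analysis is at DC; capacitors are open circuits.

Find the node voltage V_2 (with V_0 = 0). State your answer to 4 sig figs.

-4.993 V

Apply KCL at each of the 6 non-ground nodes and solve the resulting linear system.
Node n1: branches {R8, V2} → V_1 = 27.55
Node n2: branches {R1, R2, R4, R7, C4, I1} → V_2 = -4.993
Node n3: branches {C1, C3, R9, I1, V1} → V_3 = -3.479
Node n4: branches {R6, C4, R8} → V_4 = 27.41
Node n5: branches {R3, C1, C2, R5, R7, R9, V2} → V_5 = -4.347
Node n6: branches {R1, R2, R4, C2, C3, V1} → V_6 = -5.059
Source currents: i(V1)=-0.04649, i(V2)=-0.1083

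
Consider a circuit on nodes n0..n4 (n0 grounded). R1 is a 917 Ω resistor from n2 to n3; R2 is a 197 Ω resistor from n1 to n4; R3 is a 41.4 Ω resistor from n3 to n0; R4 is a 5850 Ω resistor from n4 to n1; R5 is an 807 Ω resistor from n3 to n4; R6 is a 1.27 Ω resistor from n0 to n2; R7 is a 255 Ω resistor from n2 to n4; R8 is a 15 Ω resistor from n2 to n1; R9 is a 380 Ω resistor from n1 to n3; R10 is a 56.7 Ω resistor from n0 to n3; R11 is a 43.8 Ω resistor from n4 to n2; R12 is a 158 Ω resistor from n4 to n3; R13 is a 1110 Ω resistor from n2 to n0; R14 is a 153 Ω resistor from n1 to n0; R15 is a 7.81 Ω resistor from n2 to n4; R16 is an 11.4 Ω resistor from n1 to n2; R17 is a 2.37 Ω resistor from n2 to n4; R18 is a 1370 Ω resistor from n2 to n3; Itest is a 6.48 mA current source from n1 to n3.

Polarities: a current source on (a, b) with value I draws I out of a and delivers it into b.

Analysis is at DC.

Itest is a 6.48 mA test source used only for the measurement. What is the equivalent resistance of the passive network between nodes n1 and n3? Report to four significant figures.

R_eq = 24.63 Ω

Element admittances at DC:
  Y(R1) = 0.001091 S between n2,n3
  Y(R2) = 0.005076 S between n1,n4
  Y(R3) = 0.02415 S between n3,n0
  Y(R4) = 0.0001709 S between n4,n1
  Y(R5) = 0.001239 S between n3,n4
  Y(R6) = 0.7874 S between n0,n2
  Y(R7) = 0.003922 S between n2,n4
  Y(R8) = 0.06667 S between n2,n1
  Y(R9) = 0.002632 S between n1,n3
  Y(R10) = 0.01764 S between n0,n3
  Y(R11) = 0.02283 S between n4,n2
  Y(R12) = 0.006329 S between n4,n3
  Y(R13) = 0.0009009 S between n2,n0
  Y(R14) = 0.006536 S between n1,n0
  Y(R15) = 0.1280 S between n2,n4
  Y(R16) = 0.08772 S between n1,n2
  Y(R17) = 0.4219 S between n2,n4
  Y(R18) = 0.0007299 S between n2,n3
  Itest: injects 0.00648 A into n3 (from n1)
Assemble and solve the 4×4 MNA system:
  V(n1)=-0.04208  V(n2)=-0.005881  V(n3)=0.1175  V(n4)=-0.004619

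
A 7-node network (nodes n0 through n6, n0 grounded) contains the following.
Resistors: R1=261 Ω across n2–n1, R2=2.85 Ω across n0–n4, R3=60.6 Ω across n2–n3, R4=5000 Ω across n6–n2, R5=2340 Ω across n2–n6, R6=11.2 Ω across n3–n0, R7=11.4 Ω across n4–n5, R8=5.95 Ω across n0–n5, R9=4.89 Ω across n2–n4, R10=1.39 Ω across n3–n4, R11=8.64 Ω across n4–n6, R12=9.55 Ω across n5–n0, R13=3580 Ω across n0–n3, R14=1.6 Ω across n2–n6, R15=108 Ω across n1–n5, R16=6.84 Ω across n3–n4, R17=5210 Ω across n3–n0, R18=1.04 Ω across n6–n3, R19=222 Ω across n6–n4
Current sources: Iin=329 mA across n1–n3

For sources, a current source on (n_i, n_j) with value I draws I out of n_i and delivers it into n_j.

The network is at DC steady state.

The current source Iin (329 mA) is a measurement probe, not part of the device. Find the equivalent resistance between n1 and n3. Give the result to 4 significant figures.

R_eq = 78.93 Ω

MNA unknowns: 6 node voltages V₁..V_6
R1: Y=0.003831 on G[2,1]
R2: Y=0.3509 on G[0,4]
R3: Y=0.01650 on G[2,3]
R4: Y=0.0002000 on G[6,2]
R5: Y=0.0004274 on G[2,6]
R6: Y=0.08929 on G[3,0]
R7: Y=0.08772 on G[4,5]
R8: Y=0.1681 on G[0,5]
R9: Y=0.2045 on G[2,4]
R10: Y=0.7194 on G[3,4]
R11: Y=0.1157 on G[4,6]
R12: Y=0.1047 on G[5,0]
R13: Y=0.0002793 on G[0,3]
R14: Y=0.6250 on G[2,6]
R15: Y=0.009259 on G[1,5]
R16: Y=0.1462 on G[3,4]
R17: Y=0.0001919 on G[3,0]
R18: Y=0.9615 on G[6,3]
R19: Y=0.004505 on G[6,4]
Iin: z[1]−=0.329, z[3]+=0.329
solve → V1=-25.45, V2=0.2713, V3=0.5143, V4=0.3073, V5=-0.5645, V6=0.4107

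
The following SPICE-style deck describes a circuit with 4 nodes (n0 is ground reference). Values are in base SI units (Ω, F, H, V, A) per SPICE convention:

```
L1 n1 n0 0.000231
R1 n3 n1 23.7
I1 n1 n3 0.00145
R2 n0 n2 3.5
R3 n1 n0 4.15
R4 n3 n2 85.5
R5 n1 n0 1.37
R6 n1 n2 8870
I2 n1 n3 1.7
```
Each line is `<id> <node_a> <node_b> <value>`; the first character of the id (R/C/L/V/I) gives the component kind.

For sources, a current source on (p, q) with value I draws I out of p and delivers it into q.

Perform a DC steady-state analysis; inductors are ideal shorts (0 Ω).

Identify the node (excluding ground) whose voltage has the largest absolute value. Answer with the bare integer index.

3

Element admittances at DC:
  L1: short n1↔n0 (DC inductor)
  Y(R1) = 0.04219 S between n3,n1
  I1: injects 0.00145 A into n3 (from n1)
  Y(R2) = 0.2857 S between n0,n2
  Y(R3) = 0.2410 S between n1,n0
  Y(R4) = 0.01170 S between n3,n2
  Y(R5) = 0.7299 S between n1,n0
  Y(R6) = 0.0001127 S between n1,n2
  I2: injects 1.7 A into n3 (from n1)
Assemble and solve the 4×4 MNA system:
  V(n1)=0.000  V(n2)=1.252  V(n3)=31.84
  i(L1)=-0.3577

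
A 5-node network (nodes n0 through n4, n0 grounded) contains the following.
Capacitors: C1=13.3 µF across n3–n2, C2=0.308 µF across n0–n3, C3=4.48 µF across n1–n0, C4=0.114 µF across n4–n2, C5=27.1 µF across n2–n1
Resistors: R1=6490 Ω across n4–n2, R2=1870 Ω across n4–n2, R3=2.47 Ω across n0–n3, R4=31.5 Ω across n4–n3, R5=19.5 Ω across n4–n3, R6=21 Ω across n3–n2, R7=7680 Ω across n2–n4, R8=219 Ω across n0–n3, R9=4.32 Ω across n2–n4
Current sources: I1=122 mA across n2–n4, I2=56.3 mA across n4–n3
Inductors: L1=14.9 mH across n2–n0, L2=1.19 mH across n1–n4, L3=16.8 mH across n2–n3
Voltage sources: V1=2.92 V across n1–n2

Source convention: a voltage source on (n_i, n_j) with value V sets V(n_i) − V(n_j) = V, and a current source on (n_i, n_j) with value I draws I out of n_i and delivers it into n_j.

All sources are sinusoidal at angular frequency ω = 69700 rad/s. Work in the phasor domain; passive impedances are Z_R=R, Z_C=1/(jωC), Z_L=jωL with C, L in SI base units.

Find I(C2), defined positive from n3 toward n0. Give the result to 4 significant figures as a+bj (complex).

0.02564-0.01578j A

Apply KCL at each of the 4 non-ground nodes and solve the resulting linear system.
Node n1: branches {C3, L2, C5, V1} → V_1 = 1.613-0.8847j
Node n2: branches {C1, R1, R2, I1, L1, R6, R7, C4, C5, L3, R9, V1} → V_2 = -1.307-0.8847j
Node n3: branches {C1, C2, R3, R4, R5, R6, I2, R8, L3} → V_3 = -0.7353-1.195j
Node n4: branches {R1, R2, I1, R4, R5, L2, R7, I2, C4, R9} → V_4 = -0.9458-1.073j
Source currents: i(V1)=-0.2785-5.988j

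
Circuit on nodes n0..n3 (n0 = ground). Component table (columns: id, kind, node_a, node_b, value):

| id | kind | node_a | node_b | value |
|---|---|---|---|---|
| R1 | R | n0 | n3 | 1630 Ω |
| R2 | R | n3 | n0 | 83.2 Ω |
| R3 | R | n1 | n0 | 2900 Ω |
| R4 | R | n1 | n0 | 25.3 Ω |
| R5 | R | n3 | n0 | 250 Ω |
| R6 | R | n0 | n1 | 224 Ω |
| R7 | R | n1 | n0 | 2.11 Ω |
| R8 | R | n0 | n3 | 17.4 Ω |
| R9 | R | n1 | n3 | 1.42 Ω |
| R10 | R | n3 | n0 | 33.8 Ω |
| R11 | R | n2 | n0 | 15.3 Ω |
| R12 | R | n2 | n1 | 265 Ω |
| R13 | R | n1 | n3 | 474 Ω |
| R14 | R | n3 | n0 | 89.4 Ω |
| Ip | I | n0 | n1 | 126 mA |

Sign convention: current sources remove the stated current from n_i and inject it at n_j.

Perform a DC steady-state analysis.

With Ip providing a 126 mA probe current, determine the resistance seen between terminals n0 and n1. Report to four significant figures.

R_eq = 1.611 Ω

MNA unknowns: 3 node voltages V₁..V_3
R1: Y=0.0006135 on G[0,3]
R2: Y=0.01202 on G[3,0]
R3: Y=0.0003448 on G[1,0]
R4: Y=0.03953 on G[1,0]
R5: Y=0.004000 on G[3,0]
R6: Y=0.004464 on G[0,1]
R7: Y=0.4739 on G[1,0]
R8: Y=0.05747 on G[0,3]
R9: Y=0.7042 on G[1,3]
R10: Y=0.02959 on G[3,0]
R11: Y=0.06536 on G[2,0]
R12: Y=0.003774 on G[2,1]
R13: Y=0.002110 on G[1,3]
R14: Y=0.01119 on G[3,0]
Ip: z[0]−=0.126, z[1]+=0.126
solve → V1=0.2030, V2=0.01108, V3=0.1746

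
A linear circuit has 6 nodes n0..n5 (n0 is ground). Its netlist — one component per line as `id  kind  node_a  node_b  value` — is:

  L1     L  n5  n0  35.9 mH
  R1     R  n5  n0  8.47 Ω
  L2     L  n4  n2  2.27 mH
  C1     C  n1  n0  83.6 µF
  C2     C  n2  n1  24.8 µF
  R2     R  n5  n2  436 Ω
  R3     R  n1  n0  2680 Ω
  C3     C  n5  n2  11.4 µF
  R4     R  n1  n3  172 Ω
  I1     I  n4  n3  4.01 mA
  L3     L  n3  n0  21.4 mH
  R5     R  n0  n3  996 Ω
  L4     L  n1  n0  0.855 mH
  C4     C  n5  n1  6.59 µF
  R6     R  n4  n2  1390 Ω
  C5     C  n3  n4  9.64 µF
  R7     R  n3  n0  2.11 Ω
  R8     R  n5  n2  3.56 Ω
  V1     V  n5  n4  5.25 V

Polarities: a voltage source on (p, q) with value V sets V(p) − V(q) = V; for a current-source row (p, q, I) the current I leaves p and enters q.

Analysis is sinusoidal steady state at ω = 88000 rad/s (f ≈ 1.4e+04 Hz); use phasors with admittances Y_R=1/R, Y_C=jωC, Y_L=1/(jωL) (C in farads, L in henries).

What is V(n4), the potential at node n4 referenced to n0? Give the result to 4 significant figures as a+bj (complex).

-4.013-0.9252j V

Apply KCL at each of the 5 non-ground nodes and solve the resulting linear system.
Node n1: branches {C1, C2, R3, R4, L4, C4} → V_1 = 0.1718-0.1510j
Node n2: branches {L2, C2, R2, C3, R6, R8} → V_2 = 0.4729-0.4610j
Node n3: branches {R4, I1, L3, R5, C5, R7} → V_3 = -2.639-2.428j
Node n4: branches {L2, I1, R6, C5, V1} → V_4 = -4.013-0.9252j
Node n5: branches {L1, R1, R2, C3, C4, R8, V1} → V_5 = 1.237-0.9252j
Source currents: i(V1)=-1.277-1.143j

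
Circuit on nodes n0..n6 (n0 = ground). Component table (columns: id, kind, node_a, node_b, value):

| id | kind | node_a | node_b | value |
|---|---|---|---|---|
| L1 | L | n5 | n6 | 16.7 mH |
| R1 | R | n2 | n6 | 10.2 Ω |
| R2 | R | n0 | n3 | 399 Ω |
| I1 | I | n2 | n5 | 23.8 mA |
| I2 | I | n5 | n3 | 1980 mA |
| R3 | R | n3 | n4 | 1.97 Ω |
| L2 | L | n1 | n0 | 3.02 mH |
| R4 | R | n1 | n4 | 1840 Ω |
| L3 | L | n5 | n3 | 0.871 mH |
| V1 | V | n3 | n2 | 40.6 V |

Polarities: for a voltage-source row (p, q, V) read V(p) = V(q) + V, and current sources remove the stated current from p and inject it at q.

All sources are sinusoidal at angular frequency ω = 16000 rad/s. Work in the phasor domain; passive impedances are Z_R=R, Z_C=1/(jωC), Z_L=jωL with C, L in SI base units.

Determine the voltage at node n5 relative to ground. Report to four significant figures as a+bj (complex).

-2.059-25.98j V

Element admittances at ω=16000 rad/s:
  Y(L1) = 0.000-0.003743j S between n5,n6
  Y(R1) = 0.09804+0.000j S between n2,n6
  Y(R2) = 0.002506+0.000j S between n0,n3
  I1: injects 0.0238 A into n5 (from n2)
  I2: injects 1.98 A into n3 (from n5)
  Y(R3) = 0.5076+0.000j S between n3,n4
  Y(L2) = 0.000-0.02070j S between n1,n0
  Y(R4) = 0.0005435+0.000j S between n1,n4
  Y(L3) = 0.000-0.07176j S between n5,n3
  V1: constraint V(n3)−V(n2) = 40.6
Assemble and solve the 7×7 MNA system:
  V(n1)=0.000+0.000j  V(n2)=-40.60+0.000j  V(n3)=0.000+0.000j  V(n4)=0.000+0.000j  V(n5)=-2.059-25.98j  V(n6)=-41.53-1.507j
  i(V1)=0.1154+0.1477j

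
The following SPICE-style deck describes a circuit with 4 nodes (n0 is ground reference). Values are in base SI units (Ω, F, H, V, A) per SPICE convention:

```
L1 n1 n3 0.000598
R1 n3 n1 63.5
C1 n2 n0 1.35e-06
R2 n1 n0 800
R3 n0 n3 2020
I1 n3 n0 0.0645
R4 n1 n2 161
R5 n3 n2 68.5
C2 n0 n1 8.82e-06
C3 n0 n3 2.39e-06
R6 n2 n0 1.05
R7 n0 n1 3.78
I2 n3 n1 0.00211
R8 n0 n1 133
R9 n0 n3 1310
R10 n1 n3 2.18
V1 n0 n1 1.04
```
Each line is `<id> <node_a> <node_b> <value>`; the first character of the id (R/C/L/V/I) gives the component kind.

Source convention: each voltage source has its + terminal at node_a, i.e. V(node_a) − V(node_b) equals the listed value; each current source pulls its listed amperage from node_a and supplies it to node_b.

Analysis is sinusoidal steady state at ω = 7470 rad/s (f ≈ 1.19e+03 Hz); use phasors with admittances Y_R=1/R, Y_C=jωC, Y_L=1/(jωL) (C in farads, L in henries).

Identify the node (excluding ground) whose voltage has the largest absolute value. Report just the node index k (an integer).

Apply KCL at each of the 3 non-ground nodes and solve the resulting linear system.
Node n1: branches {L1, R1, R2, R4, C2, R7, I2, R8, R10, V1} → V_1 = -1.040+0.000j
Node n2: branches {C1, R4, R5, R6} → V_2 = -0.02375+0.0001777j
Node n3: branches {L1, R1, R3, I1, R5, C3, I2, R9, R10} → V_3 = -1.141-0.004564j
Source currents: i(V1)=-0.2437-0.08897j

3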